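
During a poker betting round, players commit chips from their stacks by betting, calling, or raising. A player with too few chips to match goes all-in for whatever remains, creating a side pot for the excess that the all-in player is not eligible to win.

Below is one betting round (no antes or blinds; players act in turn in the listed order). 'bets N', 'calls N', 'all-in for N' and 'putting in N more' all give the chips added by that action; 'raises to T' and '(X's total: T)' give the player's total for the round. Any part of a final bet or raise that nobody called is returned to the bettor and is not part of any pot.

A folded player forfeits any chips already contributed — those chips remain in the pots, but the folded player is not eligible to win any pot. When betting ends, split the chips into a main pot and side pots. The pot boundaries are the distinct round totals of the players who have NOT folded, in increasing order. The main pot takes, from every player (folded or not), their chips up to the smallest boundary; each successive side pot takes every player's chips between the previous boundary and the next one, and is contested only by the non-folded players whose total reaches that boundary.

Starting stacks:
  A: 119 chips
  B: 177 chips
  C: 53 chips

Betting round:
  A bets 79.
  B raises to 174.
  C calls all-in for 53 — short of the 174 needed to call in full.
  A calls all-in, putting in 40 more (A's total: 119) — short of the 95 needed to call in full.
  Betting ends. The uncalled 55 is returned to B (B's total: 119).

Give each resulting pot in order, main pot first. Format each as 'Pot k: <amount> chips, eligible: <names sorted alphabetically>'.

Contributions (after 55 returned to B): A=119, B=119, C=53
Pot levels (distinct totals of non-folded players): 53, 119
Layer 1-53: 53 each from A, B, C = 53*3 = 159 chips; eligible A, B, C
Layer 54-119: 66 each from A, B = 66*2 = 132 chips; eligible A, B

Pot 1: 159 chips, eligible: A, B, C
Pot 2: 132 chips, eligible: A, B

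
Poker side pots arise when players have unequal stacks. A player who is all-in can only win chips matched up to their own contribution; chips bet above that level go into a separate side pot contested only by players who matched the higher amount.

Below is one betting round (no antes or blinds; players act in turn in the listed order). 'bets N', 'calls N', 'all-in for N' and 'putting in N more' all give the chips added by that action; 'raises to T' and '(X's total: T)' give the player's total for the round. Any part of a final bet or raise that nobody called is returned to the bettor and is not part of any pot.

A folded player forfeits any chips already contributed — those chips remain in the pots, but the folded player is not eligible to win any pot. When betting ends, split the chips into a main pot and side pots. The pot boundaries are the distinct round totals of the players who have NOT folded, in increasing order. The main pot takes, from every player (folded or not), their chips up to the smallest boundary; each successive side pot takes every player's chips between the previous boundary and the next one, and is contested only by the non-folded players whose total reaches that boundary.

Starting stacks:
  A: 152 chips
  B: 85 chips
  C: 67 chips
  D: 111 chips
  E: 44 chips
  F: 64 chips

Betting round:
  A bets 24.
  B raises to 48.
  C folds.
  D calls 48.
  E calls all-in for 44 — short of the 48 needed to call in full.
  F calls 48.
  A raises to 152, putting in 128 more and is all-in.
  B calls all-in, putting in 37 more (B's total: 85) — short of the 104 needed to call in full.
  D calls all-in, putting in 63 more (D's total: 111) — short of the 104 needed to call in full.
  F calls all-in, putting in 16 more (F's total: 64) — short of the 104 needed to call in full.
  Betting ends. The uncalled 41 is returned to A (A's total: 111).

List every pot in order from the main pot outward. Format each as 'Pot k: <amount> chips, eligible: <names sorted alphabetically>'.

Contributions (after 41 returned to A): A=111, B=85, D=111, E=44, F=64
Folded: C
Pot levels (distinct totals of non-folded players): 44, 64, 85, 111
Layer 1-44: 44 each from A, B, D, E, F = 44*5 = 220 chips; eligible A, B, D, E, F
Layer 45-64: 20 each from A, B, D, F = 20*4 = 80 chips; eligible A, B, D, F
Layer 65-85: 21 each from A, B, D = 21*3 = 63 chips; eligible A, B, D
Layer 86-111: 26 each from A, D = 26*2 = 52 chips; eligible A, D

Pot 1: 220 chips, eligible: A, B, D, E, F
Pot 2: 80 chips, eligible: A, B, D, F
Pot 3: 63 chips, eligible: A, B, D
Pot 4: 52 chips, eligible: A, D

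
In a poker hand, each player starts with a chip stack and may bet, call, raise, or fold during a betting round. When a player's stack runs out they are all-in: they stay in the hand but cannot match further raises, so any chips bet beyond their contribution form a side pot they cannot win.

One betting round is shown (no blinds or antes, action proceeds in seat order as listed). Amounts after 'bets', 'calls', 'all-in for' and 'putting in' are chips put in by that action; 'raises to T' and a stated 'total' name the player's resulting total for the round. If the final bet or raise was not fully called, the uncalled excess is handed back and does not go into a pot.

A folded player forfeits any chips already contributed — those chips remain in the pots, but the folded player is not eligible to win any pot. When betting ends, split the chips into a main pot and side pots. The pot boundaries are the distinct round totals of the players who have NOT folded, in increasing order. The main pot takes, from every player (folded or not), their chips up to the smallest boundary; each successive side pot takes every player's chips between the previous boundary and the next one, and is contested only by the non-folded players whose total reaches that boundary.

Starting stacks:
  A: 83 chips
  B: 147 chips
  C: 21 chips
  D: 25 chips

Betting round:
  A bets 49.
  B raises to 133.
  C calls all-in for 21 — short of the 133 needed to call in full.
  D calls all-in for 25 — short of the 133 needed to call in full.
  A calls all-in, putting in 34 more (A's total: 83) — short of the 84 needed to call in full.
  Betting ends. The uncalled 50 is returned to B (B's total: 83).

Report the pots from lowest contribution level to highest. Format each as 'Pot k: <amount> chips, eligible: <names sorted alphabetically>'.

Contributions (after 50 returned to B): A=83, B=83, C=21, D=25
Pot levels (distinct totals of non-folded players): 21, 25, 83
Layer 1-21: 21 each from A, B, C, D = 21*4 = 84 chips; eligible A, B, C, D
Layer 22-25: 4 each from A, B, D = 4*3 = 12 chips; eligible A, B, D
Layer 26-83: 58 each from A, B = 58*2 = 116 chips; eligible A, B

Pot 1: 84 chips, eligible: A, B, C, D
Pot 2: 12 chips, eligible: A, B, D
Pot 3: 116 chips, eligible: A, B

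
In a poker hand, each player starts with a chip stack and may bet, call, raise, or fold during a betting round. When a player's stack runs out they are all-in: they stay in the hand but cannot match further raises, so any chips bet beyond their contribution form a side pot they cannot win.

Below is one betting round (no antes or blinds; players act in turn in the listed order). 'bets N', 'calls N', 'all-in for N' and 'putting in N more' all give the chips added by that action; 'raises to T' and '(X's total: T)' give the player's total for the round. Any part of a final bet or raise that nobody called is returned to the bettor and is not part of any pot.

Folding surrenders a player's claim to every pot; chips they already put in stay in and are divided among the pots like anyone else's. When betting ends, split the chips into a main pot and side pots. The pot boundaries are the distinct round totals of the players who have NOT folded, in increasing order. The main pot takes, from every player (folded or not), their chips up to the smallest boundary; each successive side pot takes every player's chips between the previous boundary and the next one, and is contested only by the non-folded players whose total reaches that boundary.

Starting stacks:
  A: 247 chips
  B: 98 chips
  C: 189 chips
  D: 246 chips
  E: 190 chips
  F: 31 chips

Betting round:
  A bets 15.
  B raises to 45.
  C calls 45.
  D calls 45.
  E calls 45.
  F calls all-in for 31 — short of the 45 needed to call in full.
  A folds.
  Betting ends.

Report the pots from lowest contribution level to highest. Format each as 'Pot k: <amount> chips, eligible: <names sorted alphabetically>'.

Pot 1: 170 chips, eligible: B, C, D, E, F
Pot 2: 56 chips, eligible: B, C, D, E

Derivation:
Contributions: A=15, B=45, C=45, D=45, E=45, F=31
Folded: A
Pot levels (distinct totals of non-folded players): 31, 45
Layer 1-31: A 15 + B 31 + C 31 + D 31 + E 31 + F 31 = 170 chips; eligible B, C, D, E, F
Layer 32-45: 14 each from B, C, D, E = 14*4 = 56 chips; eligible B, C, D, E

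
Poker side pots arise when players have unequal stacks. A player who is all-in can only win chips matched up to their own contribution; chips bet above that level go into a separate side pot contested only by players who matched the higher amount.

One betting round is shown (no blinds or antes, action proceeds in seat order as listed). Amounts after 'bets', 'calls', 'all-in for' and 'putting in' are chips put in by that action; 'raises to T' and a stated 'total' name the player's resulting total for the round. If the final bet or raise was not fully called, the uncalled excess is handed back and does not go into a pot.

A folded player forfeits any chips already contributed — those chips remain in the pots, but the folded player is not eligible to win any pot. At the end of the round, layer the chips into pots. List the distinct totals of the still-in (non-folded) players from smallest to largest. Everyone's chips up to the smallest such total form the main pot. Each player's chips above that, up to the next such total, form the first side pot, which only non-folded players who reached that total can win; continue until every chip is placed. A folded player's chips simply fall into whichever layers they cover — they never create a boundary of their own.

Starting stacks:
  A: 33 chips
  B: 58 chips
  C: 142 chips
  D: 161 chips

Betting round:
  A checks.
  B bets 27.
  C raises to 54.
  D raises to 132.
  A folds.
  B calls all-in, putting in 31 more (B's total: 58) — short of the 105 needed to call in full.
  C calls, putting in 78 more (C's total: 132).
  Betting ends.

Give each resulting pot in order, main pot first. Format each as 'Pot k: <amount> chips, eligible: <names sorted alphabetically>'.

Contributions: B=58, C=132, D=132
Folded: A
Pot levels (distinct totals of non-folded players): 58, 132
Layer 1-58: 58 each from B, C, D = 58*3 = 174 chips; eligible B, C, D
Layer 59-132: 74 each from C, D = 74*2 = 148 chips; eligible C, D

Pot 1: 174 chips, eligible: B, C, D
Pot 2: 148 chips, eligible: C, D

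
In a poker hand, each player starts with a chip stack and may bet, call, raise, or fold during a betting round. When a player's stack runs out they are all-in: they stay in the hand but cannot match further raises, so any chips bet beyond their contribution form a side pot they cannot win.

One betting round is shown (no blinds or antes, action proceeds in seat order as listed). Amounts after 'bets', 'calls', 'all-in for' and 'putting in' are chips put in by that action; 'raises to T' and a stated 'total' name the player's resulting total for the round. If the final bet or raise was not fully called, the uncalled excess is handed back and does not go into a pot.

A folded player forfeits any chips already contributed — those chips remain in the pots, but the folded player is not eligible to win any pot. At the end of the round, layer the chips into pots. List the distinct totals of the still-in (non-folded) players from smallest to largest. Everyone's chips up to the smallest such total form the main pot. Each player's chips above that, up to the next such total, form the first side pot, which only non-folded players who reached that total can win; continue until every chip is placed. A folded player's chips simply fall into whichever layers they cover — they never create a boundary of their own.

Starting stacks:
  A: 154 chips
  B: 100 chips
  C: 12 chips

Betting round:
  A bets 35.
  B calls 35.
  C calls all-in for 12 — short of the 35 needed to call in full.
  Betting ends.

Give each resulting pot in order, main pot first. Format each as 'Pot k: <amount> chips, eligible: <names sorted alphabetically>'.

Contributions: A=35, B=35, C=12
Pot levels (distinct totals of non-folded players): 12, 35
Layer 1-12: 12 each from A, B, C = 12*3 = 36 chips; eligible A, B, C
Layer 13-35: 23 each from A, B = 23*2 = 46 chips; eligible A, B

Pot 1: 36 chips, eligible: A, B, C
Pot 2: 46 chips, eligible: A, B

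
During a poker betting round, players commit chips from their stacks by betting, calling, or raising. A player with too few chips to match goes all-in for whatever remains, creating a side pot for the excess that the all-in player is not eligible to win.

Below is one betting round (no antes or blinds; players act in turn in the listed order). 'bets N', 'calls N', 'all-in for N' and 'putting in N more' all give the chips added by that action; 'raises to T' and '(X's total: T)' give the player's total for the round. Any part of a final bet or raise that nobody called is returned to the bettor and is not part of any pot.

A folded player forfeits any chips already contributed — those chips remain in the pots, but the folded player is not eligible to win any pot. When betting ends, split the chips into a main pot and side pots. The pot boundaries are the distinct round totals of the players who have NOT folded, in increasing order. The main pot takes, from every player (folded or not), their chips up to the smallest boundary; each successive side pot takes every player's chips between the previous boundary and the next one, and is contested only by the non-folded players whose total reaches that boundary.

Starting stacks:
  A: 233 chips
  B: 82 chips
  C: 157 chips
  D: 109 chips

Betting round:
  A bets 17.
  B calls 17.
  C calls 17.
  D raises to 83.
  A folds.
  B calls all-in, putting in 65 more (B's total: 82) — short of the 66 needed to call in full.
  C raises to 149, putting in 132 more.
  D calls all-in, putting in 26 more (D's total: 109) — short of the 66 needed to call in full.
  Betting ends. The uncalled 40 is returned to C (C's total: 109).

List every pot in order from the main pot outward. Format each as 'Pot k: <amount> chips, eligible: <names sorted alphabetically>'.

Contributions (after 40 returned to C): A=17, B=82, C=109, D=109
Folded: A
Pot levels (distinct totals of non-folded players): 82, 109
Layer 1-82: A 17 + B 82 + C 82 + D 82 = 263 chips; eligible B, C, D
Layer 83-109: 27 each from C, D = 27*2 = 54 chips; eligible C, D

Pot 1: 263 chips, eligible: B, C, D
Pot 2: 54 chips, eligible: C, D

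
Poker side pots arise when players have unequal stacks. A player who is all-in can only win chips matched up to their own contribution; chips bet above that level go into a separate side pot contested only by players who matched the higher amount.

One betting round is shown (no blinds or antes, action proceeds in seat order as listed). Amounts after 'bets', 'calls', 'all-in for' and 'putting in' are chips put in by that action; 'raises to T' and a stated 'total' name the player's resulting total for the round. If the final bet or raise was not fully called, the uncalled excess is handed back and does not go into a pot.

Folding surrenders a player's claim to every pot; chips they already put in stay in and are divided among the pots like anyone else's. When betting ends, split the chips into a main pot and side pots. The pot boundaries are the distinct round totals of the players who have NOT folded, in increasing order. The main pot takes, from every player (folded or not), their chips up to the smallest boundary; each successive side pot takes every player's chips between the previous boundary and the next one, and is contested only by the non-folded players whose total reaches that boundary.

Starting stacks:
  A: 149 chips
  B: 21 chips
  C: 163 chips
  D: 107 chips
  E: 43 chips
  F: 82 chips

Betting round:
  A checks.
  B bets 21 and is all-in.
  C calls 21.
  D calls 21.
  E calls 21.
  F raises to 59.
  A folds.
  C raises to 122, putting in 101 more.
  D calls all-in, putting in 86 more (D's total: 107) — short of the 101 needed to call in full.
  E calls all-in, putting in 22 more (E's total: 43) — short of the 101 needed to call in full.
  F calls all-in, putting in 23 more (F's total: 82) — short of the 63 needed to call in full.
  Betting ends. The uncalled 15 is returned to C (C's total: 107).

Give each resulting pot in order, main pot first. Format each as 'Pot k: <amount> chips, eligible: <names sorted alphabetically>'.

Pot 1: 105 chips, eligible: B, C, D, E, F
Pot 2: 88 chips, eligible: C, D, E, F
Pot 3: 117 chips, eligible: C, D, F
Pot 4: 50 chips, eligible: C, D

Derivation:
Contributions (after 15 returned to C): B=21, C=107, D=107, E=43, F=82
Folded: A
Pot levels (distinct totals of non-folded players): 21, 43, 82, 107
Layer 1-21: 21 each from B, C, D, E, F = 21*5 = 105 chips; eligible B, C, D, E, F
Layer 22-43: 22 each from C, D, E, F = 22*4 = 88 chips; eligible C, D, E, F
Layer 44-82: 39 each from C, D, F = 39*3 = 117 chips; eligible C, D, F
Layer 83-107: 25 each from C, D = 25*2 = 50 chips; eligible C, D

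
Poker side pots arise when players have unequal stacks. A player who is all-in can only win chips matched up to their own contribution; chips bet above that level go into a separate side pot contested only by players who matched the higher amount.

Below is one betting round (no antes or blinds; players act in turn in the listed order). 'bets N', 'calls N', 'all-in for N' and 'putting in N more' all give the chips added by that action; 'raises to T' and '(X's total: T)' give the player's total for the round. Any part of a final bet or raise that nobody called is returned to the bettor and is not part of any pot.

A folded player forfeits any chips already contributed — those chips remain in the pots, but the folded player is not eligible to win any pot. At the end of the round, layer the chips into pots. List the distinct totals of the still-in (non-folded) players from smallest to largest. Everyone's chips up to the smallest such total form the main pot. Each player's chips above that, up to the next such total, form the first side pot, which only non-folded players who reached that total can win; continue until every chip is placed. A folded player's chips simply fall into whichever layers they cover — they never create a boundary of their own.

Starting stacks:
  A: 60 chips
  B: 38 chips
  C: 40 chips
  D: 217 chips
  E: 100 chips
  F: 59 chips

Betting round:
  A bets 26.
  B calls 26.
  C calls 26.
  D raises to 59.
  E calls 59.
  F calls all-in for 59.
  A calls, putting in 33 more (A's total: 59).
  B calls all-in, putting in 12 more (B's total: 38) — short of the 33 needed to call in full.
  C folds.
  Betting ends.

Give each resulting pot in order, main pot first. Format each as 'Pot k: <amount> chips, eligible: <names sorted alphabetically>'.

Contributions: A=59, B=38, C=26, D=59, E=59, F=59
Folded: C
Pot levels (distinct totals of non-folded players): 38, 59
Layer 1-38: A 38 + B 38 + C 26 + D 38 + E 38 + F 38 = 216 chips; eligible A, B, D, E, F
Layer 39-59: 21 each from A, D, E, F = 21*4 = 84 chips; eligible A, D, E, F

Pot 1: 216 chips, eligible: A, B, D, E, F
Pot 2: 84 chips, eligible: A, D, E, F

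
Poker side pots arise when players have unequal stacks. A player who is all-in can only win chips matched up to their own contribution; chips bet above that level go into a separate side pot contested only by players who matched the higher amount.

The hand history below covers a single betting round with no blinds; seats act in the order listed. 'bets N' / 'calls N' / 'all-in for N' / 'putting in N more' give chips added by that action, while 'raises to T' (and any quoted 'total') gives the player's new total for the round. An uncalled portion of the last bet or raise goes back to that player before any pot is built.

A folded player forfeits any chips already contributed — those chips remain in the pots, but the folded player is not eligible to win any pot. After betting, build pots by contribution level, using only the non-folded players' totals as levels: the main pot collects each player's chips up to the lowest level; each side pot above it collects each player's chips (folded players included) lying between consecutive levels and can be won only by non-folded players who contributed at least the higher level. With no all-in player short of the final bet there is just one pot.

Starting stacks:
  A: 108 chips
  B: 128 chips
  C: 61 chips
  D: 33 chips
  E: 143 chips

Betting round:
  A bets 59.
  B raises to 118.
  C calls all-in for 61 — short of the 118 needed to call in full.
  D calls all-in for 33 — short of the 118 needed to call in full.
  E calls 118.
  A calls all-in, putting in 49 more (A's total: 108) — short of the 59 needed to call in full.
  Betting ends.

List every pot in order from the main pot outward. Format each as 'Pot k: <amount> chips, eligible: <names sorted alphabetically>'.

Contributions: A=108, B=118, C=61, D=33, E=118
Pot levels (distinct totals of non-folded players): 33, 61, 108, 118
Layer 1-33: 33 each from A, B, C, D, E = 33*5 = 165 chips; eligible A, B, C, D, E
Layer 34-61: 28 each from A, B, C, E = 28*4 = 112 chips; eligible A, B, C, E
Layer 62-108: 47 each from A, B, E = 47*3 = 141 chips; eligible A, B, E
Layer 109-118: 10 each from B, E = 10*2 = 20 chips; eligible B, E

Pot 1: 165 chips, eligible: A, B, C, D, E
Pot 2: 112 chips, eligible: A, B, C, E
Pot 3: 141 chips, eligible: A, B, E
Pot 4: 20 chips, eligible: B, E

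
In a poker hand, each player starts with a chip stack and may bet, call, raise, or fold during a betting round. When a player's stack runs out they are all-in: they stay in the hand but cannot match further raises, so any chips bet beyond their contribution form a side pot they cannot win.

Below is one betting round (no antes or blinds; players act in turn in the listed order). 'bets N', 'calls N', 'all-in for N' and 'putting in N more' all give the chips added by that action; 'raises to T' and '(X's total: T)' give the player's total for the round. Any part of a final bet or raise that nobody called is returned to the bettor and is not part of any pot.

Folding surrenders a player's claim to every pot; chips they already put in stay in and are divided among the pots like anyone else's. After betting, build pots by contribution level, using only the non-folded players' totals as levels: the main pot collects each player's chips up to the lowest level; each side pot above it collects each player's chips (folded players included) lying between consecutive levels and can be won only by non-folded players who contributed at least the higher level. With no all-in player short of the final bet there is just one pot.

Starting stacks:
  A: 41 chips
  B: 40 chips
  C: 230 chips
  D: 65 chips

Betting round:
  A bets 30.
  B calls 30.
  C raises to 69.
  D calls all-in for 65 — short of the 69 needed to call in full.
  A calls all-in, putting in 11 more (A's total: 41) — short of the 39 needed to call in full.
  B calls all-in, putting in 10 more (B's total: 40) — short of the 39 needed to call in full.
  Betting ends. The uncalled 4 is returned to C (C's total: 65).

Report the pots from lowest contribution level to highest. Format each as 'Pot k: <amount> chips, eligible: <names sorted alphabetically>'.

Pot 1: 160 chips, eligible: A, B, C, D
Pot 2: 3 chips, eligible: A, C, D
Pot 3: 48 chips, eligible: C, D

Derivation:
Contributions (after 4 returned to C): A=41, B=40, C=65, D=65
Pot levels (distinct totals of non-folded players): 40, 41, 65
Layer 1-40: 40 each from A, B, C, D = 40*4 = 160 chips; eligible A, B, C, D
Layer 41-41: 1 each from A, C, D = 1*3 = 3 chips; eligible A, C, D
Layer 42-65: 24 each from C, D = 24*2 = 48 chips; eligible C, D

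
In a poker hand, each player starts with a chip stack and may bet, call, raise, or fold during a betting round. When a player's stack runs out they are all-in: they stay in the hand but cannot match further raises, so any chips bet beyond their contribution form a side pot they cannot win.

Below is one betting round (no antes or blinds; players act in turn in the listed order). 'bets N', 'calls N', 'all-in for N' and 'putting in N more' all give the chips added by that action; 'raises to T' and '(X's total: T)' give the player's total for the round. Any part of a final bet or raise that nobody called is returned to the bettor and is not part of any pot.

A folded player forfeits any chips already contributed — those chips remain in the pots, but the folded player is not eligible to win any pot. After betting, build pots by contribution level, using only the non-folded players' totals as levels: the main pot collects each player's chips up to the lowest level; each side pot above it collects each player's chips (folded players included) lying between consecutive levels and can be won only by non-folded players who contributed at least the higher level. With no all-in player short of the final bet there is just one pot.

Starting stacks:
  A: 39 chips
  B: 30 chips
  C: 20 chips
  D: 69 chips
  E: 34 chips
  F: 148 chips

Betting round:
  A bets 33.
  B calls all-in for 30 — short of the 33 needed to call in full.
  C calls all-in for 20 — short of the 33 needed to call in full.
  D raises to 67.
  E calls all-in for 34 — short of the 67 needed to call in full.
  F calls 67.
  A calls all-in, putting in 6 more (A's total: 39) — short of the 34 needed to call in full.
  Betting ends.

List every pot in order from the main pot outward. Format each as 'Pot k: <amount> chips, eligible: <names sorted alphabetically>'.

Contributions: A=39, B=30, C=20, D=67, E=34, F=67
Pot levels (distinct totals of non-folded players): 20, 30, 34, 39, 67
Layer 1-20: 20 each from A, B, C, D, E, F = 20*6 = 120 chips; eligible A, B, C, D, E, F
Layer 21-30: 10 each from A, B, D, E, F = 10*5 = 50 chips; eligible A, B, D, E, F
Layer 31-34: 4 each from A, D, E, F = 4*4 = 16 chips; eligible A, D, E, F
Layer 35-39: 5 each from A, D, F = 5*3 = 15 chips; eligible A, D, F
Layer 40-67: 28 each from D, F = 28*2 = 56 chips; eligible D, F

Pot 1: 120 chips, eligible: A, B, C, D, E, F
Pot 2: 50 chips, eligible: A, B, D, E, F
Pot 3: 16 chips, eligible: A, D, E, F
Pot 4: 15 chips, eligible: A, D, F
Pot 5: 56 chips, eligible: D, F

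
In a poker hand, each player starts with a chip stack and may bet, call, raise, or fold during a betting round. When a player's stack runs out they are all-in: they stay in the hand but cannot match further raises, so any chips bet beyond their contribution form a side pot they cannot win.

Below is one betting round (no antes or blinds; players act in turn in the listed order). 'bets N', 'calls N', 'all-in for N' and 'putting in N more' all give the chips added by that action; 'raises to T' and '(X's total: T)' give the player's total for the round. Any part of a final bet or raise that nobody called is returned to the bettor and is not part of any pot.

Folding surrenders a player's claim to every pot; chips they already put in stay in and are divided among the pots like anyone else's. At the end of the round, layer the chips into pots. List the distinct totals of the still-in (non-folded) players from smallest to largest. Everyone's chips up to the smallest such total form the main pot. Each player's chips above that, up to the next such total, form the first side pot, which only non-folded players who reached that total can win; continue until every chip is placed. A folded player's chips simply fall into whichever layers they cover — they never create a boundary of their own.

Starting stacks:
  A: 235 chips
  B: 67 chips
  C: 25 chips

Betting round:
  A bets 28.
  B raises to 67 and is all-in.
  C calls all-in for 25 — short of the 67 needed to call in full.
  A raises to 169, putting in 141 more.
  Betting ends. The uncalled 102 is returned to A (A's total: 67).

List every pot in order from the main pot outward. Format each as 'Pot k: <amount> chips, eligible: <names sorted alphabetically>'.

Contributions (after 102 returned to A): A=67, B=67, C=25
Pot levels (distinct totals of non-folded players): 25, 67
Layer 1-25: 25 each from A, B, C = 25*3 = 75 chips; eligible A, B, C
Layer 26-67: 42 each from A, B = 42*2 = 84 chips; eligible A, B

Pot 1: 75 chips, eligible: A, B, C
Pot 2: 84 chips, eligible: A, B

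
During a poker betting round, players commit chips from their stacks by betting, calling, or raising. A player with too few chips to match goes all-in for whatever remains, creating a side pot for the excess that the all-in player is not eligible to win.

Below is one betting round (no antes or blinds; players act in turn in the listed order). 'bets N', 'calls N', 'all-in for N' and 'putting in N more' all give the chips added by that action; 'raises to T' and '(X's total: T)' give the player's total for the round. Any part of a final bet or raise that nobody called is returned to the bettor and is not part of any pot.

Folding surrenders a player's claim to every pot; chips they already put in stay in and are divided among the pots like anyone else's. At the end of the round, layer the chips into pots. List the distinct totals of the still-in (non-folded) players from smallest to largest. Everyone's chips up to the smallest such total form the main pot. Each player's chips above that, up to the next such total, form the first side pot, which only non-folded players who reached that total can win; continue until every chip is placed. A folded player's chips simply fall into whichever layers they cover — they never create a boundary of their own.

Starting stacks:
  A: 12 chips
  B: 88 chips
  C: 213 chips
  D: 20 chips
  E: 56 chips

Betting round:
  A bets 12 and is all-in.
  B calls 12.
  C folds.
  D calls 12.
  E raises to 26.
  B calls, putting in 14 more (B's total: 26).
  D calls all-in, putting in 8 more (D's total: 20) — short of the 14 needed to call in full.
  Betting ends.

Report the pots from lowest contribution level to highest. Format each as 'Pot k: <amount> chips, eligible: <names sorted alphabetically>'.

Pot 1: 48 chips, eligible: A, B, D, E
Pot 2: 24 chips, eligible: B, D, E
Pot 3: 12 chips, eligible: B, E

Derivation:
Contributions: A=12, B=26, D=20, E=26
Folded: C
Pot levels (distinct totals of non-folded players): 12, 20, 26
Layer 1-12: 12 each from A, B, D, E = 12*4 = 48 chips; eligible A, B, D, E
Layer 13-20: 8 each from B, D, E = 8*3 = 24 chips; eligible B, D, E
Layer 21-26: 6 each from B, E = 6*2 = 12 chips; eligible B, E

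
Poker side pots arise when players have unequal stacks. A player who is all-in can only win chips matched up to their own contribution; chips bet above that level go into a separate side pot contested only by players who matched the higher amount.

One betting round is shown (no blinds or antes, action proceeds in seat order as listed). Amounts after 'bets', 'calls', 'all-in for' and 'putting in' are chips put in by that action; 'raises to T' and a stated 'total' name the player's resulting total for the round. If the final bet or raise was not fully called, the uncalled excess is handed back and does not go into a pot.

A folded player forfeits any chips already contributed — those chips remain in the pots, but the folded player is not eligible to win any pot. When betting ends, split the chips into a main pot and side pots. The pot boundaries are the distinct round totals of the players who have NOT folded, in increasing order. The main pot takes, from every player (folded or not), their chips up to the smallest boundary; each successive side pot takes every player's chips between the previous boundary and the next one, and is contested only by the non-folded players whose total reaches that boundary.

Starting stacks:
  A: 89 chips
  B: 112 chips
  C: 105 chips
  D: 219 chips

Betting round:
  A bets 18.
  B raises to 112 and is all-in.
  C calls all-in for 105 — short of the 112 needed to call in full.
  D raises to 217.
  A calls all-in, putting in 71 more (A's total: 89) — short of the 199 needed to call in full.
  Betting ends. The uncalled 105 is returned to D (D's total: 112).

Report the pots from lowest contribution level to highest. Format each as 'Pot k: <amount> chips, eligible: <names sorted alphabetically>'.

Contributions (after 105 returned to D): A=89, B=112, C=105, D=112
Pot levels (distinct totals of non-folded players): 89, 105, 112
Layer 1-89: 89 each from A, B, C, D = 89*4 = 356 chips; eligible A, B, C, D
Layer 90-105: 16 each from B, C, D = 16*3 = 48 chips; eligible B, C, D
Layer 106-112: 7 each from B, D = 7*2 = 14 chips; eligible B, D

Pot 1: 356 chips, eligible: A, B, C, D
Pot 2: 48 chips, eligible: B, C, D
Pot 3: 14 chips, eligible: B, D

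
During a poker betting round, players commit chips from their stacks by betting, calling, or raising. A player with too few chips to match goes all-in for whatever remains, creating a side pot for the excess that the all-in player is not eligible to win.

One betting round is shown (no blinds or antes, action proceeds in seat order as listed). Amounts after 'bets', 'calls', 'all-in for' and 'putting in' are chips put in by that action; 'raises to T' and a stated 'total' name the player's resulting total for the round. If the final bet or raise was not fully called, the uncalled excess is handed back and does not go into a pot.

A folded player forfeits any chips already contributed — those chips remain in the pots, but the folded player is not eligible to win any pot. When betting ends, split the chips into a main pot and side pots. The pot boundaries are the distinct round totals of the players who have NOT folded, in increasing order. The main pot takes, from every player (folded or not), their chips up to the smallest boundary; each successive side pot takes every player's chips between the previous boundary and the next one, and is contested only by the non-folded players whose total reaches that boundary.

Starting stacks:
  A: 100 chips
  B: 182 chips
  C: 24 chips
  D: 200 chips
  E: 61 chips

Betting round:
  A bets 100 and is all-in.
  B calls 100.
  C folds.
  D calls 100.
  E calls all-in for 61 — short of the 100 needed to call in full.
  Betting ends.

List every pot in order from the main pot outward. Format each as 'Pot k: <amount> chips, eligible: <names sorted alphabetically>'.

Contributions: A=100, B=100, D=100, E=61
Folded: C
Pot levels (distinct totals of non-folded players): 61, 100
Layer 1-61: 61 each from A, B, D, E = 61*4 = 244 chips; eligible A, B, D, E
Layer 62-100: 39 each from A, B, D = 39*3 = 117 chips; eligible A, B, D

Pot 1: 244 chips, eligible: A, B, D, E
Pot 2: 117 chips, eligible: A, B, D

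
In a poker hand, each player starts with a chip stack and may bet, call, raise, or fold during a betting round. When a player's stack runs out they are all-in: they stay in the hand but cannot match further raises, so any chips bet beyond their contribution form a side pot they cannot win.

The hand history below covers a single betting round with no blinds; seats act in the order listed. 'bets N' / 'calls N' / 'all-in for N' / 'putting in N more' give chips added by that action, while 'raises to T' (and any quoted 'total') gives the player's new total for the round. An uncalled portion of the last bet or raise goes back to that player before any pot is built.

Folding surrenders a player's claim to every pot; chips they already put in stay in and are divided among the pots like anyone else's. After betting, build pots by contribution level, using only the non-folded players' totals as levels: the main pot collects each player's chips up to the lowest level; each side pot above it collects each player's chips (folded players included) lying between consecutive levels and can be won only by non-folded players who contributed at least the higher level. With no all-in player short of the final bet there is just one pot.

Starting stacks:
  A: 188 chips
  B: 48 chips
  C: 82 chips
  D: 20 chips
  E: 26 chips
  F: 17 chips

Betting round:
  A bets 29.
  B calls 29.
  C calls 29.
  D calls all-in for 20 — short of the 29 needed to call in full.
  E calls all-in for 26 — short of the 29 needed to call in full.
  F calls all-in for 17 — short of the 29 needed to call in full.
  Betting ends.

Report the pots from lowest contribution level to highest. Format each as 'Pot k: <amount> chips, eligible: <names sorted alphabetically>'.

Pot 1: 102 chips, eligible: A, B, C, D, E, F
Pot 2: 15 chips, eligible: A, B, C, D, E
Pot 3: 24 chips, eligible: A, B, C, E
Pot 4: 9 chips, eligible: A, B, C

Derivation:
Contributions: A=29, B=29, C=29, D=20, E=26, F=17
Pot levels (distinct totals of non-folded players): 17, 20, 26, 29
Layer 1-17: 17 each from A, B, C, D, E, F = 17*6 = 102 chips; eligible A, B, C, D, E, F
Layer 18-20: 3 each from A, B, C, D, E = 3*5 = 15 chips; eligible A, B, C, D, E
Layer 21-26: 6 each from A, B, C, E = 6*4 = 24 chips; eligible A, B, C, E
Layer 27-29: 3 each from A, B, C = 3*3 = 9 chips; eligible A, B, C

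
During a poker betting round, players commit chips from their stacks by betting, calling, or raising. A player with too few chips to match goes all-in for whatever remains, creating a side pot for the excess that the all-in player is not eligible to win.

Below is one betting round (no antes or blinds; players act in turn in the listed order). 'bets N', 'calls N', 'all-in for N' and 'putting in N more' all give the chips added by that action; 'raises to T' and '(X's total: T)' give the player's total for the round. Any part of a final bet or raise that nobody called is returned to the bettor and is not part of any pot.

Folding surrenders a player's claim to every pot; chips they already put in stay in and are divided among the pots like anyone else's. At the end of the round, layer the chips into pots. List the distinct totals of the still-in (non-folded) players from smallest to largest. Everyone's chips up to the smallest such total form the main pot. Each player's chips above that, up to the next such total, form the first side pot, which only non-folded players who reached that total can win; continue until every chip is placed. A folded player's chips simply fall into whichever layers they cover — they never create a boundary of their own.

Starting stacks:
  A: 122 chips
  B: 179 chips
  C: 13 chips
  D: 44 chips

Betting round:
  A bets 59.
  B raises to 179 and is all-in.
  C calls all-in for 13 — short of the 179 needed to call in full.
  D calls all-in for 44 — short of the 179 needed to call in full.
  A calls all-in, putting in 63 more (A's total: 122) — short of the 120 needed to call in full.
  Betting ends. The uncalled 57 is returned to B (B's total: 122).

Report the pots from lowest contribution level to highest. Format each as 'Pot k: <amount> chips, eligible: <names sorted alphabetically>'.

Contributions (after 57 returned to B): A=122, B=122, C=13, D=44
Pot levels (distinct totals of non-folded players): 13, 44, 122
Layer 1-13: 13 each from A, B, C, D = 13*4 = 52 chips; eligible A, B, C, D
Layer 14-44: 31 each from A, B, D = 31*3 = 93 chips; eligible A, B, D
Layer 45-122: 78 each from A, B = 78*2 = 156 chips; eligible A, B

Pot 1: 52 chips, eligible: A, B, C, D
Pot 2: 93 chips, eligible: A, B, D
Pot 3: 156 chips, eligible: A, B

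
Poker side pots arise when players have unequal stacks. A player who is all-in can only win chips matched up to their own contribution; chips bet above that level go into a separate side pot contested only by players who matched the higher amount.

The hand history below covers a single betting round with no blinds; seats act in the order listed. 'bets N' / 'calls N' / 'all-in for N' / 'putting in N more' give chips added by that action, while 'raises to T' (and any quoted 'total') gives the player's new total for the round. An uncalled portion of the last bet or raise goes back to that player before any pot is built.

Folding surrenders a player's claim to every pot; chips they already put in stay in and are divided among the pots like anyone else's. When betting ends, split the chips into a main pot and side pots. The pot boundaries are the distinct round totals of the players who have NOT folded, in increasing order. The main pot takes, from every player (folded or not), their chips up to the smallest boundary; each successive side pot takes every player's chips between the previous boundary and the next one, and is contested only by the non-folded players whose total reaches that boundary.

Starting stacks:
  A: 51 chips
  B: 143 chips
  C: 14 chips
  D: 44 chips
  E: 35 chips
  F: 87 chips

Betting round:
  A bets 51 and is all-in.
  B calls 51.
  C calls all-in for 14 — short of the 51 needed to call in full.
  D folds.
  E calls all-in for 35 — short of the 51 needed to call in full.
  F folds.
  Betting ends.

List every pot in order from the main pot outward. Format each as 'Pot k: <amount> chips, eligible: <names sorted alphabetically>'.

Contributions: A=51, B=51, C=14, E=35
Folded: D, F
Pot levels (distinct totals of non-folded players): 14, 35, 51
Layer 1-14: 14 each from A, B, C, E = 14*4 = 56 chips; eligible A, B, C, E
Layer 15-35: 21 each from A, B, E = 21*3 = 63 chips; eligible A, B, E
Layer 36-51: 16 each from A, B = 16*2 = 32 chips; eligible A, B

Pot 1: 56 chips, eligible: A, B, C, E
Pot 2: 63 chips, eligible: A, B, E
Pot 3: 32 chips, eligible: A, B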